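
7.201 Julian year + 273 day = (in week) 414.7. Check: 1 Julian year = 31557600 s, so 7.201 Julian year = 7.201 * 31557600 = 2.2724628e+08 s. 1 day = 86400 s, so 273 day = 273 * 86400 = 23587200 s. Sum: 2.2724628e+08 + 23587200 = 2.5083348e+08 s. 1 week = 604800 s, so 2.5083348e+08 s = 2.5083348e+08 / 604800 = 414.73789 week ≈ 414.7 week (4 s.f.).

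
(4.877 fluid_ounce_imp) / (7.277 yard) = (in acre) 5.146e-09. Check: 1 fluid_ounce_imp = 2.8413063e-05 m^3, so 4.877 fluid_ounce_imp = 4.877 * 2.8413063e-05 = 0.00013857051 m^3. 1 yard = 0.9144 m, so 7.277 yard = 7.277 * 0.9144 = 6.6540888 m. Combine: 0.00013857051 m^3 / 6.6540888 m = 2.0824866e-05 m^2. 1 acre = 4046.8564 m^2, so 2.0824866e-05 m^2 = 2.0824866e-05 / 4046.8564 = 5.1459364e-09 acre ≈ 5.146e-09 acre (4 s.f.).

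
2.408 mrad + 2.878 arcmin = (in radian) 1 mrad = 0.001 rad, so 2.408 mrad = 2.408 * 0.001 = 0.002408 rad. 1 arcmin = 0.00029088821 rad, so 2.878 arcmin = 2.878 * 0.00029088821 = 0.00083717626 rad. Sum: 0.002408 + 0.00083717626 = 0.0032451763 rad. 0.0032451763 rad = 0.0032451763 radian ≈ 0.003245 radian (4 s.f.). Final answer: 0.003245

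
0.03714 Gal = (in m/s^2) 1 Gal = 0.01 m/s^2, so 0.03714 Gal = 0.03714 * 0.01 = 0.0003714 m/s^2. Result: 0.0003714 m/s^2. Final answer: 0.0003714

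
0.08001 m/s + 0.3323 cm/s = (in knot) 0.162. Check: 0.08001 m/s is already in m/s. 1 cm/s = 0.01 m/s, so 0.3323 cm/s = 0.3323 * 0.01 = 0.003323 m/s. Sum: 0.08001 + 0.003323 = 0.083333 m/s. 1 knot = 0.51444444 m/s, so 0.083333 m/s = 0.083333 / 0.51444444 = 0.16198639 knot ≈ 0.162 knot (4 s.f.).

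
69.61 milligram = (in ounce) 1 milligram = 1e-06 kg, so 69.61 milligram = 69.61 * 1e-06 = 6.961e-05 kg. 1 ounce = 0.028349523 kg, so 6.961e-05 kg = 6.961e-05 / 0.028349523 = 0.0024554205 ounce ≈ 0.002455 ounce (4 s.f.). Final answer: 0.002455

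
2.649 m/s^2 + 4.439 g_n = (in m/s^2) 2.649 m/s^2 is already in m/s^2. 1 g_n = 9.80665 m/s^2, so 4.439 g_n = 4.439 * 9.80665 = 43.531719 m/s^2. Sum: 2.649 + 43.531719 = 46.180719 m/s^2. Result: 46.180719 m/s^2 ≈ 46.18 m/s^2 (4 s.f.). Final answer: 46.18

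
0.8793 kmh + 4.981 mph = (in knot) 4.803. Check: 1 kmh = 0.27777778 m/s, so 0.8793 kmh = 0.8793 * 0.27777778 = 0.24425 m/s. 1 mph = 0.44704 m/s, so 4.981 mph = 4.981 * 0.44704 = 2.2267062 m/s. Sum: 0.24425 + 2.2267062 = 2.4709562 m/s. 1 knot = 0.51444444 m/s, so 2.4709562 m/s = 2.4709562 / 0.51444444 = 4.8031547 knot ≈ 4.803 knot (4 s.f.).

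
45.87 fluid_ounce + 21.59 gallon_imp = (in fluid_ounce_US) 1 fluid_ounce = 2.957353e-05 m^3, so 45.87 fluid_ounce = 45.87 * 2.957353e-05 = 0.0013565378 m^3. 1 gallon_imp = 0.00454609 m^3, so 21.59 gallon_imp = 21.59 * 0.00454609 = 0.098150083 m^3. Sum: 0.0013565378 + 0.098150083 = 0.099506621 m^3. 1 fluid_ounce_US = 2.957353e-05 m^3, so 0.099506621 m^3 = 0.099506621 / 2.957353e-05 = 3364.7191 fluid_ounce_US ≈ 3365 fluid_ounce_US (4 s.f.). Final answer: 3365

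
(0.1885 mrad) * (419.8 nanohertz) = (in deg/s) 1 mrad = 0.001 rad, so 0.1885 mrad = 0.1885 * 0.001 = 0.0001885 rad. 1 nanohertz = 1e-09 Hz, so 419.8 nanohertz = 419.8 * 1e-09 = 4.198e-07 Hz. Combine: 0.0001885 rad * 4.198e-07 Hz = 7.91323e-11 rad/s. 1 deg/s = 0.017453293 rad/s, so 7.91323e-11 rad/s = 7.91323e-11 / 0.017453293 = 4.5339468e-09 deg/s ≈ 4.534e-09 deg/s (4 s.f.). Final answer: 4.534e-09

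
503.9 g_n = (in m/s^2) 4942. Check: 1 g_n = 9.80665 m/s^2, so 503.9 g_n = 503.9 * 9.80665 = 4941.5709 m/s^2. Result: 4941.5709 m/s^2 ≈ 4942 m/s^2 (4 s.f.).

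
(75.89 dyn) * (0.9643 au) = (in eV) 6.833e+26. Check: 1 dyn = 1e-05 N, so 75.89 dyn = 75.89 * 1e-05 = 0.0007589 N. 1 au = 1.4959787e+11 m, so 0.9643 au = 0.9643 * 1.4959787e+11 = 1.4425723e+11 m. Combine: 0.0007589 N * 1.4425723e+11 m = 1.0947681e+08 J. 1 eV = 1.6021766e-19 J, so 1.0947681e+08 J = 1.0947681e+08 / 1.6021766e-19 = 6.833005e+26 eV ≈ 6.833e+26 eV (4 s.f.).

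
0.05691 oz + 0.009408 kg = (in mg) 1 oz = 0.028349523 kg, so 0.05691 oz = 0.05691 * 0.028349523 = 0.0016133714 kg. 0.009408 kg is already in kg. Sum: 0.0016133714 + 0.009408 = 0.011021371 kg. 1 mg = 1e-06 kg, so 0.011021371 kg = 0.011021371 / 1e-06 = 11021.371 mg ≈ 1.102e+04 mg (4 s.f.). Final answer: 1.102e+04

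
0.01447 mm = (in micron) 14.47. Check: 1 mm = 0.001 m, so 0.01447 mm = 0.01447 * 0.001 = 1.447e-05 m. 1 micron = 1e-06 m, so 1.447e-05 m = 1.447e-05 / 1e-06 = 14.47 micron.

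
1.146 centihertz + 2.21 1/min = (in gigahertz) 4.829e-11. Check: 1 centihertz = 0.01 Hz, so 1.146 centihertz = 1.146 * 0.01 = 0.01146 Hz. 1 1/min = 0.016666667 Hz, so 2.21 1/min = 2.21 * 0.016666667 = 0.036833333 Hz. Sum: 0.01146 + 0.036833333 = 0.048293333 Hz. 1 gigahertz = 1e+09 Hz, so 0.048293333 Hz = 0.048293333 / 1e+09 = 4.8293333e-11 gigahertz ≈ 4.829e-11 gigahertz (4 s.f.).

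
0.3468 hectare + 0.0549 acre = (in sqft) 1 hectare = 10000 m^2, so 0.3468 hectare = 0.3468 * 10000 = 3468 m^2. 1 acre = 4046.8564 m^2, so 0.0549 acre = 0.0549 * 4046.8564 = 222.17242 m^2. Sum: 3468 + 222.17242 = 3690.1724 m^2. 1 sqft = 0.09290304 m^2, so 3690.1724 m^2 = 3690.1724 / 0.09290304 = 39720.685 sqft ≈ 3.972e+04 sqft (4 s.f.). Final answer: 3.972e+04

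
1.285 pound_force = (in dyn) 1 pound_force = 4.4482216 N, so 1.285 pound_force = 1.285 * 4.4482216 = 5.7159648 N. 1 dyn = 1e-05 N, so 5.7159648 N = 5.7159648 / 1e-05 = 571596.48 dyn ≈ 5.716e+05 dyn (4 s.f.). Final answer: 5.716e+05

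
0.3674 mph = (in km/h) 1 mph = 0.44704 m/s, so 0.3674 mph = 0.3674 * 0.44704 = 0.1642425 m/s. 1 km/h = 0.27777778 m/s, so 0.1642425 m/s = 0.1642425 / 0.27777778 = 0.59127299 km/h ≈ 0.5913 km/h (4 s.f.). Final answer: 0.5913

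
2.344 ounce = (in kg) 1 ounce = 0.028349523 kg, so 2.344 ounce = 2.344 * 0.028349523 = 0.066451282 kg. Result: 0.066451282 kg ≈ 0.06645 kg (4 s.f.). Final answer: 0.06645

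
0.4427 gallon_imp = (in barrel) 0.01266. Check: 1 gallon_imp = 0.00454609 m^3, so 0.4427 gallon_imp = 0.4427 * 0.00454609 = 0.002012554 m^3. 1 barrel = 0.15898729 m^3, so 0.002012554 m^3 = 0.002012554 / 0.15898729 = 0.012658584 barrel ≈ 0.01266 barrel (4 s.f.).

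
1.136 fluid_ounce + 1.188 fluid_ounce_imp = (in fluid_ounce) 1 fluid_ounce = 2.957353e-05 m^3, so 1.136 fluid_ounce = 1.136 * 2.957353e-05 = 3.359553e-05 m^3. 1 fluid_ounce_imp = 2.8413063e-05 m^3, so 1.188 fluid_ounce_imp = 1.188 * 2.8413063e-05 = 3.3754718e-05 m^3. Sum: 3.359553e-05 + 3.3754718e-05 = 6.7350248e-05 m^3. 1 fluid_ounce = 2.957353e-05 m^3, so 6.7350248e-05 m^3 = 6.7350248e-05 / 2.957353e-05 = 2.2773828 fluid_ounce ≈ 2.277 fluid_ounce (4 s.f.). Final answer: 2.277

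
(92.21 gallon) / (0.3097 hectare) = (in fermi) 1 gallon = 0.0037854118 m^3, so 92.21 gallon = 92.21 * 0.0037854118 = 0.34905282 m^3. 1 hectare = 10000 m^2, so 0.3097 hectare = 0.3097 * 10000 = 3097 m^2. Combine: 0.34905282 m^3 / 3097 m^2 = 0.00011270676 m. 1 fermi = 1e-15 m, so 0.00011270676 m = 0.00011270676 / 1e-15 = 1.1270676e+11 fermi ≈ 1.127e+11 fermi (4 s.f.). Final answer: 1.127e+11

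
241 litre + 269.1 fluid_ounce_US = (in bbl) 1 litre = 0.001 m^3, so 241 litre = 241 * 0.001 = 0.241 m^3. 1 fluid_ounce_US = 2.957353e-05 m^3, so 269.1 fluid_ounce_US = 269.1 * 2.957353e-05 = 0.0079582368 m^3. Sum: 0.241 + 0.0079582368 = 0.24895824 m^3. 1 bbl = 0.15898729 m^3, so 0.24895824 m^3 = 0.24895824 / 0.15898729 = 1.5659002 bbl ≈ 1.566 bbl (4 s.f.). Final answer: 1.566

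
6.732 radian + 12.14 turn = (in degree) 6.732 radian = 6.732 rad. 1 turn = 6.2831853 rad, so 12.14 turn = 12.14 * 6.2831853 = 76.27787 rad. Sum: 6.732 + 76.27787 = 83.00987 rad. 1 degree = 0.017453293 rad, so 83.00987 rad = 83.00987 / 0.017453293 = 4756.1152 degree ≈ 4756 degree (4 s.f.). Final answer: 4756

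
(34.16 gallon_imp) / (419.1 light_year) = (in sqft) 1 gallon_imp = 0.00454609 m^3, so 34.16 gallon_imp = 34.16 * 0.00454609 = 0.15529443 m^3. 1 light_year = 9.4607305e+15 m, so 419.1 light_year = 419.1 * 9.4607305e+15 = 3.9649921e+18 m. Combine: 0.15529443 m^3 / 3.9649921e+18 m = 3.9166391e-20 m^2. 1 sqft = 0.09290304 m^2, so 3.9166391e-20 m^2 = 3.9166391e-20 / 0.09290304 = 4.2158353e-19 sqft ≈ 4.216e-19 sqft (4 s.f.). Final answer: 4.216e-19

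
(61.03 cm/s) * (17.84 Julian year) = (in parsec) 1.114e-08. Check: 1 cm/s = 0.01 m/s, so 61.03 cm/s = 61.03 * 0.01 = 0.6103 m/s. 1 Julian year = 31557600 s, so 17.84 Julian year = 17.84 * 31557600 = 5.6298758e+08 s. Combine: 0.6103 m/s * 5.6298758e+08 s = 3.4359132e+08 m. 1 parsec = 3.0856776e+16 m, so 3.4359132e+08 m = 3.4359132e+08 / 3.0856776e+16 = 1.1135036e-08 parsec ≈ 1.114e-08 parsec (4 s.f.).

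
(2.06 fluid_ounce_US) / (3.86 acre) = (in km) 1 fluid_ounce_US = 2.957353e-05 m^3, so 2.06 fluid_ounce_US = 2.06 * 2.957353e-05 = 6.0921471e-05 m^3. 1 acre = 4046.8564 m^2, so 3.86 acre = 3.86 * 4046.8564 = 15620.866 m^2. Combine: 6.0921471e-05 m^3 / 15620.866 m^2 = 3.900006e-09 m. 1 km = 1000 m, so 3.900006e-09 m = 3.900006e-09 / 1000 = 3.900006e-12 km ≈ 3.9e-12 km (4 s.f.). Final answer: 3.9e-12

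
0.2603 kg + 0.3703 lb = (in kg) 0.2603 kg is already in kg. 1 lb = 0.45359237 kg, so 0.3703 lb = 0.3703 * 0.45359237 = 0.16796525 kg. Sum: 0.2603 + 0.16796525 = 0.42826525 kg. Result: 0.42826525 kg ≈ 0.4283 kg (4 s.f.). Final answer: 0.4283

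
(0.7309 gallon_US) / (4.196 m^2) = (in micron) 659.4. Check: 1 gallon_US = 0.0037854118 m^3, so 0.7309 gallon_US = 0.7309 * 0.0037854118 = 0.0027667575 m^3. 4.196 m^2 is already in m^2. Combine: 0.0027667575 m^3 / 4.196 m^2 = 0.00065937976 m. 1 micron = 1e-06 m, so 0.00065937976 m = 0.00065937976 / 1e-06 = 659.37976 micron ≈ 659.4 micron (4 s.f.).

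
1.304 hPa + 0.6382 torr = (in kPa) 1 hPa = 100 Pa, so 1.304 hPa = 1.304 * 100 = 130.4 Pa. 1 torr = 133.32237 Pa, so 0.6382 torr = 0.6382 * 133.32237 = 85.086336 Pa. Sum: 130.4 + 85.086336 = 215.48634 Pa. 1 kPa = 1000 Pa, so 215.48634 Pa = 215.48634 / 1000 = 0.21548634 kPa ≈ 0.2155 kPa (4 s.f.). Final answer: 0.2155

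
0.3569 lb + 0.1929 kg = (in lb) 1 lb = 0.45359237 kg, so 0.3569 lb = 0.3569 * 0.45359237 = 0.16188712 kg. 0.1929 kg is already in kg. Sum: 0.16188712 + 0.1929 = 0.35478712 kg. 1 lb = 0.45359237 kg, so 0.35478712 kg = 0.35478712 / 0.45359237 = 0.7821717 lb ≈ 0.7822 lb (4 s.f.). Final answer: 0.7822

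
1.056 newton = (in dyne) 1.056 newton = 1.056 N. 1 dyne = 1e-05 N, so 1.056 N = 1.056 / 1e-05 = 105600 dyne ≈ 1.056e+05 dyne (4 s.f.). Final answer: 1.056e+05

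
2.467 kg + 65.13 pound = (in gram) 3.201e+04. Check: 2.467 kg is already in kg. 1 pound = 0.45359237 kg, so 65.13 pound = 65.13 * 0.45359237 = 29.542471 kg. Sum: 2.467 + 29.542471 = 32.009471 kg. 1 gram = 0.001 kg, so 32.009471 kg = 32.009471 / 0.001 = 32009.471 gram ≈ 3.201e+04 gram (4 s.f.).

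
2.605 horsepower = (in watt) 1943. Check: 1 horsepower = 745.69987 W, so 2.605 horsepower = 2.605 * 745.69987 = 1942.5482 W. 1942.5482 W = 1942.5482 watt ≈ 1943 watt (4 s.f.).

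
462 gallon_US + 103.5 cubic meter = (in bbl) 662. Check: 1 gallon_US = 0.0037854118 m^3, so 462 gallon_US = 462 * 0.0037854118 = 1.7488602 m^3. 103.5 cubic meter = 103.5 m^3. Sum: 1.7488602 + 103.5 = 105.24886 m^3. 1 bbl = 0.15898729 m^3, so 105.24886 m^3 = 105.24886 / 0.15898729 = 661.99541 bbl ≈ 662 bbl (4 s.f.).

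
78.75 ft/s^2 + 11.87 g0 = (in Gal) 1.404e+04. Check: 1 ft/s^2 = 0.3048 m/s^2, so 78.75 ft/s^2 = 78.75 * 0.3048 = 24.003 m/s^2. 1 g0 = 9.80665 m/s^2, so 11.87 g0 = 11.87 * 9.80665 = 116.40494 m/s^2. Sum: 24.003 + 116.40494 = 140.40794 m/s^2. 1 Gal = 0.01 m/s^2, so 140.40794 m/s^2 = 140.40794 / 0.01 = 14040.794 Gal ≈ 1.404e+04 Gal (4 s.f.).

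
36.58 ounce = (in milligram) 1 ounce = 0.028349523 kg, so 36.58 ounce = 36.58 * 0.028349523 = 1.0370256 kg. 1 milligram = 1e-06 kg, so 1.0370256 kg = 1.0370256 / 1e-06 = 1037025.6 milligram ≈ 1.037e+06 milligram (4 s.f.). Final answer: 1.037e+06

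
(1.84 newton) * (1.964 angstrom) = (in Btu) 1.84 newton = 1.84 N. 1 angstrom = 1e-10 m, so 1.964 angstrom = 1.964 * 1e-10 = 1.964e-10 m. Combine: 1.84 N * 1.964e-10 m = 3.61376e-10 J. 1 Btu = 1055.0559 J, so 3.61376e-10 J = 3.61376e-10 / 1055.0559 = 3.4251836e-13 Btu ≈ 3.425e-13 Btu (4 s.f.). Final answer: 3.425e-13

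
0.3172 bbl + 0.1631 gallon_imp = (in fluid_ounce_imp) 1801. Check: 1 bbl = 0.15898729 m^3, so 0.3172 bbl = 0.3172 * 0.15898729 = 0.05043077 m^3. 1 gallon_imp = 0.00454609 m^3, so 0.1631 gallon_imp = 0.1631 * 0.00454609 = 0.00074146728 m^3. Sum: 0.05043077 + 0.00074146728 = 0.051172237 m^3. 1 fluid_ounce_imp = 2.8413063e-05 m^3, so 0.051172237 m^3 = 0.051172237 / 2.8413063e-05 = 1801.011 fluid_ounce_imp ≈ 1801 fluid_ounce_imp (4 s.f.).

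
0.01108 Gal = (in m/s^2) 0.0001108. Check: 1 Gal = 0.01 m/s^2, so 0.01108 Gal = 0.01108 * 0.01 = 0.0001108 m/s^2. Result: 0.0001108 m/s^2.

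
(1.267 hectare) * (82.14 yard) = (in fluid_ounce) 1 hectare = 10000 m^2, so 1.267 hectare = 1.267 * 10000 = 12670 m^2. 1 yard = 0.9144 m, so 82.14 yard = 82.14 * 0.9144 = 75.108816 m. Combine: 12670 m^2 * 75.108816 m = 951628.7 m^3. 1 fluid_ounce = 2.957353e-05 m^3, so 951628.7 m^3 = 951628.7 / 2.957353e-05 = 3.2178394e+10 fluid_ounce ≈ 3.218e+10 fluid_ounce (4 s.f.). Final answer: 3.218e+10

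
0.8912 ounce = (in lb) 0.0557. Check: 1 ounce = 0.028349523 kg, so 0.8912 ounce = 0.8912 * 0.028349523 = 0.025265095 kg. 1 lb = 0.45359237 kg, so 0.025265095 kg = 0.025265095 / 0.45359237 = 0.0557 lb.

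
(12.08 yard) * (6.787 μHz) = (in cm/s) 1 yard = 0.9144 m, so 12.08 yard = 12.08 * 0.9144 = 11.045952 m. 1 μHz = 1e-06 Hz, so 6.787 μHz = 6.787 * 1e-06 = 6.787e-06 Hz. Combine: 11.045952 m * 6.787e-06 Hz = 7.4968876e-05 m/s. 1 cm/s = 0.01 m/s, so 7.4968876e-05 m/s = 7.4968876e-05 / 0.01 = 0.0074968876 cm/s ≈ 0.007497 cm/s (4 s.f.). Final answer: 0.007497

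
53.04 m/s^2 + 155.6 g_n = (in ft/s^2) 5180. Check: 53.04 m/s^2 is already in m/s^2. 1 g_n = 9.80665 m/s^2, so 155.6 g_n = 155.6 * 9.80665 = 1525.9147 m/s^2. Sum: 53.04 + 1525.9147 = 1578.9547 m/s^2. 1 ft/s^2 = 0.3048 m/s^2, so 1578.9547 m/s^2 = 1578.9547 / 0.3048 = 5180.2977 ft/s^2 ≈ 5180 ft/s^2 (4 s.f.).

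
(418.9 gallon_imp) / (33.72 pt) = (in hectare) 1 gallon_imp = 0.00454609 m^3, so 418.9 gallon_imp = 418.9 * 0.00454609 = 1.9043571 m^3. 1 pt = 0.00035277778 m, so 33.72 pt = 33.72 * 0.00035277778 = 0.011895667 m. Combine: 1.9043571 m^3 / 0.011895667 m = 160.0883 m^2. 1 hectare = 10000 m^2, so 160.0883 m^2 = 160.0883 / 10000 = 0.01600883 hectare ≈ 0.01601 hectare (4 s.f.). Final answer: 0.01601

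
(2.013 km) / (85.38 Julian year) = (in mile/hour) 1 km = 1000 m, so 2.013 km = 2.013 * 1000 = 2013 m. 1 Julian year = 31557600 s, so 85.38 Julian year = 85.38 * 31557600 = 2.6943879e+09 s. Combine: 2013 m / 2.6943879e+09 s = 7.4710847e-07 m/s. 1 mile/hour = 0.44704 m/s, so 7.4710847e-07 m/s = 7.4710847e-07 / 0.44704 = 1.671234e-06 mile/hour ≈ 1.671e-06 mile/hour (4 s.f.). Final answer: 1.671e-06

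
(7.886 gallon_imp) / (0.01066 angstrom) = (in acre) 8.31e+06. Check: 1 gallon_imp = 0.00454609 m^3, so 7.886 gallon_imp = 7.886 * 0.00454609 = 0.035850466 m^3. 1 angstrom = 1e-10 m, so 0.01066 angstrom = 0.01066 * 1e-10 = 1.066e-12 m. Combine: 0.035850466 m^3 / 1.066e-12 m = 3.3630831e+10 m^2. 1 acre = 4046.8564 m^2, so 3.3630831e+10 m^2 = 3.3630831e+10 / 4046.8564 = 8310359.3 acre ≈ 8.31e+06 acre (4 s.f.).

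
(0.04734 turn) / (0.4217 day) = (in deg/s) 0.0004677. Check: 1 turn = 6.2831853 rad, so 0.04734 turn = 0.04734 * 6.2831853 = 0.29744599 rad. 1 day = 86400 s, so 0.4217 day = 0.4217 * 86400 = 36434.88 s. Combine: 0.29744599 rad / 36434.88 s = 8.1637703e-06 rad/s. 1 deg/s = 0.017453293 rad/s, so 8.1637703e-06 rad/s = 8.1637703e-06 / 0.017453293 = 0.00046774959 deg/s ≈ 0.0004677 deg/s (4 s.f.).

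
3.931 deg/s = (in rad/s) 1 deg/s = 0.017453293 rad/s, so 3.931 deg/s = 3.931 * 0.017453293 = 0.068608893 rad/s. Result: 0.068608893 rad/s ≈ 0.06861 rad/s (4 s.f.). Final answer: 0.06861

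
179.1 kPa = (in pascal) 1 kPa = 1000 Pa, so 179.1 kPa = 179.1 * 1000 = 179100 Pa. 179100 Pa = 179100 pascal ≈ 1.791e+05 pascal (4 s.f.). Final answer: 1.791e+05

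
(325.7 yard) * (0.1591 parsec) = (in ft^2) 1.574e+19. Check: 1 yard = 0.9144 m, so 325.7 yard = 325.7 * 0.9144 = 297.82008 m. 1 parsec = 3.0856776e+16 m, so 0.1591 parsec = 0.1591 * 3.0856776e+16 = 4.909313e+15 m. Combine: 297.82008 m * 4.909313e+15 m = 1.462092e+18 m^2. 1 ft^2 = 0.09290304 m^2, so 1.462092e+18 m^2 = 1.462092e+18 / 0.09290304 = 1.5737827e+19 ft^2 ≈ 1.574e+19 ft^2 (4 s.f.).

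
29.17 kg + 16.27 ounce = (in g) 2.963e+04. Check: 29.17 kg is already in kg. 1 ounce = 0.028349523 kg, so 16.27 ounce = 16.27 * 0.028349523 = 0.46124674 kg. Sum: 29.17 + 0.46124674 = 29.631247 kg. 1 g = 0.001 kg, so 29.631247 kg = 29.631247 / 0.001 = 29631.247 g ≈ 2.963e+04 g (4 s.f.).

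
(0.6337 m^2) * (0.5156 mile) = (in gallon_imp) 0.6337 m^2 is already in m^2. 1 mile = 1609.344 m, so 0.5156 mile = 0.5156 * 1609.344 = 829.77777 m. Combine: 0.6337 m^2 * 829.77777 m = 525.83017 m^3. 1 gallon_imp = 0.00454609 m^3, so 525.83017 m^3 = 525.83017 / 0.00454609 = 115666.47 gallon_imp ≈ 1.157e+05 gallon_imp (4 s.f.). Final answer: 1.157e+05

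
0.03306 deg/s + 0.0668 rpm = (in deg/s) 0.4339. Check: 1 deg/s = 0.017453293 rad/s, so 0.03306 deg/s = 0.03306 * 0.017453293 = 0.00057700585 rad/s. 1 rpm = 0.10471976 rad/s, so 0.0668 rpm = 0.0668 * 0.10471976 = 0.0069952796 rad/s. Sum: 0.00057700585 + 0.0069952796 = 0.0075722855 rad/s. 1 deg/s = 0.017453293 rad/s, so 0.0075722855 rad/s = 0.0075722855 / 0.017453293 = 0.43386 deg/s ≈ 0.4339 deg/s (4 s.f.).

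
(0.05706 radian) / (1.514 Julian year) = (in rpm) 1.14e-08. Check: 0.05706 radian = 0.05706 rad. 1 Julian year = 31557600 s, so 1.514 Julian year = 1.514 * 31557600 = 47778206 s. Combine: 0.05706 rad / 47778206 s = 1.1942684e-09 rad/s. 1 rpm = 0.10471976 rad/s, so 1.1942684e-09 rad/s = 1.1942684e-09 / 0.10471976 = 1.1404423e-08 rpm ≈ 1.14e-08 rpm (4 s.f.).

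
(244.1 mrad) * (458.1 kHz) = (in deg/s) 1 mrad = 0.001 rad, so 244.1 mrad = 244.1 * 0.001 = 0.2441 rad. 1 kHz = 1000 Hz, so 458.1 kHz = 458.1 * 1000 = 458100 Hz. Combine: 0.2441 rad * 458100 Hz = 111822.21 rad/s. 1 deg/s = 0.017453293 rad/s, so 111822.21 rad/s = 111822.21 / 0.017453293 = 6406940.7 deg/s ≈ 6.407e+06 deg/s (4 s.f.). Final answer: 6.407e+06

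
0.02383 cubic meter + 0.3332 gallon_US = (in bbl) 0.02383 cubic meter = 0.02383 m^3. 1 gallon_US = 0.0037854118 m^3, so 0.3332 gallon_US = 0.3332 * 0.0037854118 = 0.0012612992 m^3. Sum: 0.02383 + 0.0012612992 = 0.025091299 m^3. 1 bbl = 0.15898729 m^3, so 0.025091299 m^3 = 0.025091299 / 0.15898729 = 0.15781952 bbl ≈ 0.1578 bbl (4 s.f.). Final answer: 0.1578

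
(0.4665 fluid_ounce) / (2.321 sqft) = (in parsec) 2.073e-21. Check: 1 fluid_ounce = 2.957353e-05 m^3, so 0.4665 fluid_ounce = 0.4665 * 2.957353e-05 = 1.3796052e-05 m^3. 1 sqft = 0.09290304 m^2, so 2.321 sqft = 2.321 * 0.09290304 = 0.21562796 m^2. Combine: 1.3796052e-05 m^3 / 0.21562796 m^2 = 6.3980811e-05 m. 1 parsec = 3.0856776e+16 m, so 6.3980811e-05 m = 6.3980811e-05 / 3.0856776e+16 = 2.0734769e-21 parsec ≈ 2.073e-21 parsec (4 s.f.).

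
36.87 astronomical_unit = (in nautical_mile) 2.978e+09. Check: 1 astronomical_unit = 1.4959787e+11 m, so 36.87 astronomical_unit = 36.87 * 1.4959787e+11 = 5.5156735e+12 m. 1 nautical_mile = 1852 m, so 5.5156735e+12 m = 5.5156735e+12 / 1852 = 2.9782254e+09 nautical_mile ≈ 2.978e+09 nautical_mile (4 s.f.).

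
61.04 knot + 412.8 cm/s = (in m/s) 35.53. Check: 1 knot = 0.51444444 m/s, so 61.04 knot = 61.04 * 0.51444444 = 31.401689 m/s. 1 cm/s = 0.01 m/s, so 412.8 cm/s = 412.8 * 0.01 = 4.128 m/s. Sum: 31.401689 + 4.128 = 35.529689 m/s. Result: 35.529689 m/s ≈ 35.53 m/s (4 s.f.).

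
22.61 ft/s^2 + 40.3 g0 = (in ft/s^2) 1319. Check: 1 ft/s^2 = 0.3048 m/s^2, so 22.61 ft/s^2 = 22.61 * 0.3048 = 6.891528 m/s^2. 1 g0 = 9.80665 m/s^2, so 40.3 g0 = 40.3 * 9.80665 = 395.20799 m/s^2. Sum: 6.891528 + 395.20799 = 402.09952 m/s^2. 1 ft/s^2 = 0.3048 m/s^2, so 402.09952 m/s^2 = 402.09952 / 0.3048 = 1319.2242 ft/s^2 ≈ 1319 ft/s^2 (4 s.f.).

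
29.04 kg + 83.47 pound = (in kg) 29.04 kg is already in kg. 1 pound = 0.45359237 kg, so 83.47 pound = 83.47 * 0.45359237 = 37.861355 kg. Sum: 29.04 + 37.861355 = 66.901355 kg. Result: 66.901355 kg ≈ 66.9 kg (4 s.f.). Final answer: 66.9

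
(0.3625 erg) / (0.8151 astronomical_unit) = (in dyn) 1 erg = 1e-07 J, so 0.3625 erg = 0.3625 * 1e-07 = 3.625e-08 J. 1 astronomical_unit = 1.4959787e+11 m, so 0.8151 astronomical_unit = 0.8151 * 1.4959787e+11 = 1.2193722e+11 m. Combine: 3.625e-08 J / 1.2193722e+11 m = 2.9728412e-19 N. 1 dyn = 1e-05 N, so 2.9728412e-19 N = 2.9728412e-19 / 1e-05 = 2.9728412e-14 dyn ≈ 2.973e-14 dyn (4 s.f.). Final answer: 2.973e-14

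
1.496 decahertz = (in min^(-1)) 897.6. Check: 1 decahertz = 10 Hz, so 1.496 decahertz = 1.496 * 10 = 14.96 Hz. 1 min^(-1) = 0.016666667 Hz, so 14.96 Hz = 14.96 / 0.016666667 = 897.6 min^(-1).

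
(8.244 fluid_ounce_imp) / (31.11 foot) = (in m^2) 1 fluid_ounce_imp = 2.8413063e-05 m^3, so 8.244 fluid_ounce_imp = 8.244 * 2.8413063e-05 = 0.00023423729 m^3. 1 foot = 0.3048 m, so 31.11 foot = 31.11 * 0.3048 = 9.482328 m. Combine: 0.00023423729 m^3 / 9.482328 m = 2.4702508e-05 m^2. Result: 2.4702508e-05 m^2 ≈ 2.47e-05 m^2 (4 s.f.). Final answer: 2.47e-05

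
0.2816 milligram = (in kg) 1 milligram = 1e-06 kg, so 0.2816 milligram = 0.2816 * 1e-06 = 2.816e-07 kg. Result: 2.816e-07 kg. Final answer: 2.816e-07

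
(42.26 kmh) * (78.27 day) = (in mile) 1 kmh = 0.27777778 m/s, so 42.26 kmh = 42.26 * 0.27777778 = 11.738889 m/s. 1 day = 86400 s, so 78.27 day = 78.27 * 86400 = 6762528 s. Combine: 11.738889 m/s * 6762528 s = 79384565 m. 1 mile = 1609.344 m, so 79384565 m = 79384565 / 1609.344 = 49327.282 mile ≈ 4.933e+04 mile (4 s.f.). Final answer: 4.933e+04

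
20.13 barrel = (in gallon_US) 1 barrel = 0.15898729 m^3, so 20.13 barrel = 20.13 * 0.15898729 = 3.2004142 m^3. 1 gallon_US = 0.0037854118 m^3, so 3.2004142 m^3 = 3.2004142 / 0.0037854118 = 845.46 gallon_US ≈ 845.5 gallon_US (4 s.f.). Final answer: 845.5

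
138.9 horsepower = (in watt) 1 horsepower = 745.69987 W, so 138.9 horsepower = 138.9 * 745.69987 = 103577.71 W. 103577.71 W = 103577.71 watt ≈ 1.036e+05 watt (4 s.f.). Final answer: 1.036e+05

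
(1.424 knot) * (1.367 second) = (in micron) 1 knot = 0.51444444 m/s, so 1.424 knot = 1.424 * 0.51444444 = 0.73256889 m/s. 1.367 second = 1.367 s. Combine: 0.73256889 m/s * 1.367 s = 1.0014217 m. 1 micron = 1e-06 m, so 1.0014217 m = 1.0014217 / 1e-06 = 1001421.7 micron ≈ 1.001e+06 micron (4 s.f.). Final answer: 1.001e+06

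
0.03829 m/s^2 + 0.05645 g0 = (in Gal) 0.03829 m/s^2 is already in m/s^2. 1 g0 = 9.80665 m/s^2, so 0.05645 g0 = 0.05645 * 9.80665 = 0.55358539 m/s^2. Sum: 0.03829 + 0.55358539 = 0.59187539 m/s^2. 1 Gal = 0.01 m/s^2, so 0.59187539 m/s^2 = 0.59187539 / 0.01 = 59.187539 Gal ≈ 59.19 Gal (4 s.f.). Final answer: 59.19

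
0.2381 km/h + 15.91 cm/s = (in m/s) 0.2252. Check: 1 km/h = 0.27777778 m/s, so 0.2381 km/h = 0.2381 * 0.27777778 = 0.066138889 m/s. 1 cm/s = 0.01 m/s, so 15.91 cm/s = 15.91 * 0.01 = 0.1591 m/s. Sum: 0.066138889 + 0.1591 = 0.22523889 m/s. Result: 0.22523889 m/s ≈ 0.2252 m/s (4 s.f.).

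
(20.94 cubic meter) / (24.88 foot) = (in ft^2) 20.94 cubic meter = 20.94 m^3. 1 foot = 0.3048 m, so 24.88 foot = 24.88 * 0.3048 = 7.583424 m. Combine: 20.94 m^3 / 7.583424 m = 2.7612857 m^2. 1 ft^2 = 0.09290304 m^2, so 2.7612857 m^2 = 2.7612857 / 0.09290304 = 29.722232 ft^2 ≈ 29.72 ft^2 (4 s.f.). Final answer: 29.72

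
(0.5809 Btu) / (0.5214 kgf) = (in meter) 119.9. Check: 1 Btu = 1055.0559 J, so 0.5809 Btu = 0.5809 * 1055.0559 = 612.88194 J. 1 kgf = 9.80665 N, so 0.5214 kgf = 0.5214 * 9.80665 = 5.1131873 N. Combine: 612.88194 J / 5.1131873 N = 119.86299 m. 119.86299 m = 119.86299 meter ≈ 119.9 meter (4 s.f.).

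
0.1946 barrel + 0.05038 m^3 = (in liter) 1 barrel = 0.15898729 m^3, so 0.1946 barrel = 0.1946 * 0.15898729 = 0.030938928 m^3. 0.05038 m^3 is already in m^3. Sum: 0.030938928 + 0.05038 = 0.081318928 m^3. 1 liter = 0.001 m^3, so 0.081318928 m^3 = 0.081318928 / 0.001 = 81.318928 liter ≈ 81.32 liter (4 s.f.). Final answer: 81.32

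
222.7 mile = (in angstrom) 3.584e+15. Check: 1 mile = 1609.344 m, so 222.7 mile = 222.7 * 1609.344 = 358400.91 m. 1 angstrom = 1e-10 m, so 358400.91 m = 358400.91 / 1e-10 = 3.5840091e+15 angstrom ≈ 3.584e+15 angstrom (4 s.f.).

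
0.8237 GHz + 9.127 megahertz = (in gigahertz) 0.8328. Check: 1 GHz = 1e+09 Hz, so 0.8237 GHz = 0.8237 * 1e+09 = 8.237e+08 Hz. 1 megahertz = 1000000 Hz, so 9.127 megahertz = 9.127 * 1000000 = 9127000 Hz. Sum: 8.237e+08 + 9127000 = 8.32827e+08 Hz. 1 gigahertz = 1e+09 Hz, so 8.32827e+08 Hz = 8.32827e+08 / 1e+09 = 0.832827 gigahertz ≈ 0.8328 gigahertz (4 s.f.).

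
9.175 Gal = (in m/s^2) 0.09175. Check: 1 Gal = 0.01 m/s^2, so 9.175 Gal = 9.175 * 0.01 = 0.09175 m/s^2. Result: 0.09175 m/s^2.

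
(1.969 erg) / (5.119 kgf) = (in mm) 1 erg = 1e-07 J, so 1.969 erg = 1.969 * 1e-07 = 1.969e-07 J. 1 kgf = 9.80665 N, so 5.119 kgf = 5.119 * 9.80665 = 50.200241 N. Combine: 1.969e-07 J / 50.200241 N = 3.9222919e-09 m. 1 mm = 0.001 m, so 3.9222919e-09 m = 3.9222919e-09 / 0.001 = 3.9222919e-06 mm ≈ 3.922e-06 mm (4 s.f.). Final answer: 3.922e-06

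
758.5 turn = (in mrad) 1 turn = 6.2831853 rad, so 758.5 turn = 758.5 * 6.2831853 = 4765.7961 rad. 1 mrad = 0.001 rad, so 4765.7961 rad = 4765.7961 / 0.001 = 4765796.1 mrad ≈ 4.766e+06 mrad (4 s.f.). Final answer: 4.766e+06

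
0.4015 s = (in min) 0.006692. Check: 1 min = 60 s, so 0.4015 s = 0.4015 / 60 = 0.0066916667 min ≈ 0.006692 min (4 s.f.).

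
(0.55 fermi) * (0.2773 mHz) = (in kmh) 5.491e-19. Check: 1 fermi = 1e-15 m, so 0.55 fermi = 0.55 * 1e-15 = 5.5e-16 m. 1 mHz = 0.001 Hz, so 0.2773 mHz = 0.2773 * 0.001 = 0.0002773 Hz. Combine: 5.5e-16 m * 0.0002773 Hz = 1.52515e-19 m/s. 1 kmh = 0.27777778 m/s, so 1.52515e-19 m/s = 1.52515e-19 / 0.27777778 = 5.49054e-19 kmh ≈ 5.491e-19 kmh (4 s.f.).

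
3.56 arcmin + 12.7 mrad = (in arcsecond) 2833. Check: 1 arcmin = 0.00029088821 rad, so 3.56 arcmin = 3.56 * 0.00029088821 = 0.001035562 rad. 1 mrad = 0.001 rad, so 12.7 mrad = 12.7 * 0.001 = 0.0127 rad. Sum: 0.001035562 + 0.0127 = 0.013735562 rad. 1 arcsecond = 4.8481368e-06 rad, so 0.013735562 rad = 0.013735562 / 4.8481368e-06 = 2833.163 arcsecond ≈ 2833 arcsecond (4 s.f.).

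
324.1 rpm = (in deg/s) 1945. Check: 1 rpm = 0.10471976 rad/s, so 324.1 rpm = 324.1 * 0.10471976 = 33.939673 rad/s. 1 deg/s = 0.017453293 rad/s, so 33.939673 rad/s = 33.939673 / 0.017453293 = 1944.6 deg/s ≈ 1945 deg/s (4 s.f.).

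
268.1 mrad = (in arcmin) 1 mrad = 0.001 rad, so 268.1 mrad = 268.1 * 0.001 = 0.2681 rad. 1 arcmin = 0.00029088821 rad, so 0.2681 rad = 0.2681 / 0.00029088821 = 921.65991 arcmin ≈ 921.7 arcmin (4 s.f.). Final answer: 921.7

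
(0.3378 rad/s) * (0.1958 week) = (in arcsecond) 8.251e+09. Check: 0.3378 rad/s is already in rad/s. 1 week = 604800 s, so 0.1958 week = 0.1958 * 604800 = 118419.84 s. Combine: 0.3378 rad/s * 118419.84 s = 40002.222 rad. 1 arcsecond = 4.8481368e-06 rad, so 40002.222 rad = 40002.222 / 4.8481368e-06 = 8.2510506e+09 arcsecond ≈ 8.251e+09 arcsecond (4 s.f.).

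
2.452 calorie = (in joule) 1 calorie = 4.184 J, so 2.452 calorie = 2.452 * 4.184 = 10.259168 J. 10.259168 J = 10.259168 joule ≈ 10.26 joule (4 s.f.). Final answer: 10.26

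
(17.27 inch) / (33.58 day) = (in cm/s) 1.512e-05. Check: 1 inch = 0.0254 m, so 17.27 inch = 17.27 * 0.0254 = 0.438658 m. 1 day = 86400 s, so 33.58 day = 33.58 * 86400 = 2901312 s. Combine: 0.438658 m / 2901312 s = 1.5119298e-07 m/s. 1 cm/s = 0.01 m/s, so 1.5119298e-07 m/s = 1.5119298e-07 / 0.01 = 1.5119298e-05 cm/s ≈ 1.512e-05 cm/s (4 s.f.).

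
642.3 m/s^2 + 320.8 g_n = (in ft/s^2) 642.3 m/s^2 is already in m/s^2. 1 g_n = 9.80665 m/s^2, so 320.8 g_n = 320.8 * 9.80665 = 3145.9733 m/s^2. Sum: 642.3 + 3145.9733 = 3788.2733 m/s^2. 1 ft/s^2 = 0.3048 m/s^2, so 3788.2733 m/s^2 = 3788.2733 / 0.3048 = 12428.718 ft/s^2 ≈ 1.243e+04 ft/s^2 (4 s.f.). Final answer: 1.243e+04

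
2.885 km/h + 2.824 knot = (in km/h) 8.115. Check: 1 km/h = 0.27777778 m/s, so 2.885 km/h = 2.885 * 0.27777778 = 0.80138889 m/s. 1 knot = 0.51444444 m/s, so 2.824 knot = 2.824 * 0.51444444 = 1.4527911 m/s. Sum: 0.80138889 + 1.4527911 = 2.25418 m/s. 1 km/h = 0.27777778 m/s, so 2.25418 m/s = 2.25418 / 0.27777778 = 8.115048 km/h ≈ 8.115 km/h (4 s.f.).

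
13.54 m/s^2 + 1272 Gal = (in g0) 13.54 m/s^2 is already in m/s^2. 1 Gal = 0.01 m/s^2, so 1272 Gal = 1272 * 0.01 = 12.72 m/s^2. Sum: 13.54 + 12.72 = 26.26 m/s^2. 1 g0 = 9.80665 m/s^2, so 26.26 m/s^2 = 26.26 / 9.80665 = 2.6777748 g0 ≈ 2.678 g0 (4 s.f.). Final answer: 2.678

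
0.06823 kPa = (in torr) 0.5118. Check: 1 kPa = 1000 Pa, so 0.06823 kPa = 0.06823 * 1000 = 68.23 Pa. 1 torr = 133.32237 Pa, so 68.23 Pa = 68.23 / 133.32237 = 0.51176709 torr ≈ 0.5118 torr (4 s.f.).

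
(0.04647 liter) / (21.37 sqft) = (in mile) 1 liter = 0.001 m^3, so 0.04647 liter = 0.04647 * 0.001 = 4.647e-05 m^3. 1 sqft = 0.09290304 m^2, so 21.37 sqft = 21.37 * 0.09290304 = 1.985338 m^2. Combine: 4.647e-05 m^3 / 1.985338 m^2 = 2.3406594e-05 m. 1 mile = 1609.344 m, so 2.3406594e-05 m = 2.3406594e-05 / 1609.344 = 1.4544183e-08 mile ≈ 1.454e-08 mile (4 s.f.). Final answer: 1.454e-08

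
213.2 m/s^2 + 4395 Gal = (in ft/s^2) 213.2 m/s^2 is already in m/s^2. 1 Gal = 0.01 m/s^2, so 4395 Gal = 4395 * 0.01 = 43.95 m/s^2. Sum: 213.2 + 43.95 = 257.15 m/s^2. 1 ft/s^2 = 0.3048 m/s^2, so 257.15 m/s^2 = 257.15 / 0.3048 = 843.66798 ft/s^2 ≈ 843.7 ft/s^2 (4 s.f.). Final answer: 843.7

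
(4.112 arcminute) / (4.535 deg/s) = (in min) 0.0002519. Check: 1 arcminute = 0.00029088821 rad, so 4.112 arcminute = 4.112 * 0.00029088821 = 0.0011961323 rad. 1 deg/s = 0.017453293 rad/s, so 4.535 deg/s = 4.535 * 0.017453293 = 0.079150682 rad/s. Combine: 0.0011961323 rad / 0.079150682 rad/s = 0.015112091 s. 1 min = 60 s, so 0.015112091 s = 0.015112091 / 60 = 0.00025186819 min ≈ 0.0002519 min (4 s.f.).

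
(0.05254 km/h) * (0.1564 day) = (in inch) 1 km/h = 0.27777778 m/s, so 0.05254 km/h = 0.05254 * 0.27777778 = 0.014594444 m/s. 1 day = 86400 s, so 0.1564 day = 0.1564 * 86400 = 13512.96 s. Combine: 0.014594444 m/s * 13512.96 s = 197.21414 m. 1 inch = 0.0254 m, so 197.21414 m = 197.21414 / 0.0254 = 7764.3364 inch ≈ 7764 inch (4 s.f.). Final answer: 7764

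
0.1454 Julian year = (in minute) 1 Julian year = 31557600 s, so 0.1454 Julian year = 0.1454 * 31557600 = 4588475 s. 1 minute = 60 s, so 4588475 s = 4588475 / 60 = 76474.584 minute ≈ 7.647e+04 minute (4 s.f.). Final answer: 7.647e+04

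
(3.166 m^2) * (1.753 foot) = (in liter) 3.166 m^2 is already in m^2. 1 foot = 0.3048 m, so 1.753 foot = 1.753 * 0.3048 = 0.5343144 m. Combine: 3.166 m^2 * 0.5343144 m = 1.6916394 m^3. 1 liter = 0.001 m^3, so 1.6916394 m^3 = 1.6916394 / 0.001 = 1691.6394 liter ≈ 1692 liter (4 s.f.). Final answer: 1692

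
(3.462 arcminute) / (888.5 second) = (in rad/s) 1.133e-06. Check: 1 arcminute = 0.00029088821 rad, so 3.462 arcminute = 3.462 * 0.00029088821 = 0.001007055 rad. 888.5 second = 888.5 s. Combine: 0.001007055 rad / 888.5 s = 1.1334327e-06 rad/s. Result: 1.1334327e-06 rad/s ≈ 1.133e-06 rad/s (4 s.f.).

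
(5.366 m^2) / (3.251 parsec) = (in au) 3.576e-28. Check: 5.366 m^2 is already in m^2. 1 parsec = 3.0856776e+16 m, so 3.251 parsec = 3.251 * 3.0856776e+16 = 1.0031538e+17 m. Combine: 5.366 m^2 / 1.0031538e+17 m = 5.34913e-17 m. 1 au = 1.4959787e+11 m, so 5.34913e-17 m = 5.34913e-17 / 1.4959787e+11 = 3.5756726e-28 au ≈ 3.576e-28 au (4 s.f.).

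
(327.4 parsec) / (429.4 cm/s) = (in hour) 6.535e+14. Check: 1 parsec = 3.0856776e+16 m, so 327.4 parsec = 327.4 * 3.0856776e+16 = 1.0102508e+19 m. 1 cm/s = 0.01 m/s, so 429.4 cm/s = 429.4 * 0.01 = 4.294 m/s. Combine: 1.0102508e+19 m / 4.294 m/s = 2.3527034e+18 s. 1 hour = 3600 s, so 2.3527034e+18 s = 2.3527034e+18 / 3600 = 6.5352872e+14 hour ≈ 6.535e+14 hour (4 s.f.).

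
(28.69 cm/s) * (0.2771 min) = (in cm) 1 cm/s = 0.01 m/s, so 28.69 cm/s = 28.69 * 0.01 = 0.2869 m/s. 1 min = 60 s, so 0.2771 min = 0.2771 * 60 = 16.626 s. Combine: 0.2869 m/s * 16.626 s = 4.7699994 m. 1 cm = 0.01 m, so 4.7699994 m = 4.7699994 / 0.01 = 476.99994 cm ≈ 477 cm (4 s.f.). Final answer: 477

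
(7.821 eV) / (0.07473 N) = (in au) 1 eV = 1.6021766e-19 J, so 7.821 eV = 7.821 * 1.6021766e-19 = 1.2530623e-18 J. 0.07473 N is already in N. Combine: 1.2530623e-18 J / 0.07473 N = 1.6767862e-17 m. 1 au = 1.4959787e+11 m, so 1.6767862e-17 m = 1.6767862e-17 / 1.4959787e+11 = 1.1208624e-28 au ≈ 1.121e-28 au (4 s.f.). Final answer: 1.121e-28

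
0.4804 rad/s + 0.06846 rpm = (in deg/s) 27.94. Check: 0.4804 rad/s is already in rad/s. 1 rpm = 0.10471976 rad/s, so 0.06846 rpm = 0.06846 * 0.10471976 = 0.0071691144 rad/s. Sum: 0.4804 + 0.0071691144 = 0.48756911 rad/s. 1 deg/s = 0.017453293 rad/s, so 0.48756911 rad/s = 0.48756911 / 0.017453293 = 27.935652 deg/s ≈ 27.94 deg/s (4 s.f.).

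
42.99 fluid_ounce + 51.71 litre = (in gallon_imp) 11.65. Check: 1 fluid_ounce = 2.957353e-05 m^3, so 42.99 fluid_ounce = 42.99 * 2.957353e-05 = 0.001271366 m^3. 1 litre = 0.001 m^3, so 51.71 litre = 51.71 * 0.001 = 0.05171 m^3. Sum: 0.001271366 + 0.05171 = 0.052981366 m^3. 1 gallon_imp = 0.00454609 m^3, so 0.052981366 m^3 = 0.052981366 / 0.00454609 = 11.654271 gallon_imp ≈ 11.65 gallon_imp (4 s.f.).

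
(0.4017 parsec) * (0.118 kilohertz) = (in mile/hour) 3.272e+18. Check: 1 parsec = 3.0856776e+16 m, so 0.4017 parsec = 0.4017 * 3.0856776e+16 = 1.2395167e+16 m. 1 kilohertz = 1000 Hz, so 0.118 kilohertz = 0.118 * 1000 = 118 Hz. Combine: 1.2395167e+16 m * 118 Hz = 1.4626297e+18 m/s. 1 mile/hour = 0.44704 m/s, so 1.4626297e+18 m/s = 1.4626297e+18 / 0.44704 = 3.2718094e+18 mile/hour ≈ 3.272e+18 mile/hour (4 s.f.).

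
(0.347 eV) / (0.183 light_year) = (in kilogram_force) 1 eV = 1.6021766e-19 J, so 0.347 eV = 0.347 * 1.6021766e-19 = 5.5595529e-20 J. 1 light_year = 9.4607305e+15 m, so 0.183 light_year = 0.183 * 9.4607305e+15 = 1.7313137e+15 m. Combine: 5.5595529e-20 J / 1.7313137e+15 m = 3.211176e-35 N. 1 kilogram_force = 9.80665 N, so 3.211176e-35 N = 3.211176e-35 / 9.80665 = 3.2744882e-36 kilogram_force ≈ 3.274e-36 kilogram_force (4 s.f.). Final answer: 3.274e-36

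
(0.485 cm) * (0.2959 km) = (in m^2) 1 cm = 0.01 m, so 0.485 cm = 0.485 * 0.01 = 0.00485 m. 1 km = 1000 m, so 0.2959 km = 0.2959 * 1000 = 295.9 m. Combine: 0.00485 m * 295.9 m = 1.435115 m^2. Result: 1.435115 m^2 ≈ 1.435 m^2 (4 s.f.). Final answer: 1.435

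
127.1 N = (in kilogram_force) 12.96. Check: 1 kilogram_force = 9.80665 N, so 127.1 N = 127.1 / 9.80665 = 12.960593 kilogram_force ≈ 12.96 kilogram_force (4 s.f.).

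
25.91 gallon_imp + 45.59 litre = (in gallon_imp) 1 gallon_imp = 0.00454609 m^3, so 25.91 gallon_imp = 25.91 * 0.00454609 = 0.11778919 m^3. 1 litre = 0.001 m^3, so 45.59 litre = 45.59 * 0.001 = 0.04559 m^3. Sum: 0.11778919 + 0.04559 = 0.16337919 m^3. 1 gallon_imp = 0.00454609 m^3, so 0.16337919 m^3 = 0.16337919 / 0.00454609 = 35.938398 gallon_imp ≈ 35.94 gallon_imp (4 s.f.). Final answer: 35.94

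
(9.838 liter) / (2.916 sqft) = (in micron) 3.632e+04. Check: 1 liter = 0.001 m^3, so 9.838 liter = 9.838 * 0.001 = 0.009838 m^3. 1 sqft = 0.09290304 m^2, so 2.916 sqft = 2.916 * 0.09290304 = 0.27090526 m^2. Combine: 0.009838 m^3 / 0.27090526 m^2 = 0.036315278 m. 1 micron = 1e-06 m, so 0.036315278 m = 0.036315278 / 1e-06 = 36315.278 micron ≈ 3.632e+04 micron (4 s.f.).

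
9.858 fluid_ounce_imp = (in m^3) 1 fluid_ounce_imp = 2.8413063e-05 m^3, so 9.858 fluid_ounce_imp = 9.858 * 2.8413063e-05 = 0.00028009597 m^3. Result: 0.00028009597 m^3 ≈ 0.0002801 m^3 (4 s.f.). Final answer: 0.0002801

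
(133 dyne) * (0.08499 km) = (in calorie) 1 dyne = 1e-05 N, so 133 dyne = 133 * 1e-05 = 0.00133 N. 1 km = 1000 m, so 0.08499 km = 0.08499 * 1000 = 84.99 m. Combine: 0.00133 N * 84.99 m = 0.1130367 J. 1 calorie = 4.184 J, so 0.1130367 J = 0.1130367 / 4.184 = 0.02701642 calorie ≈ 0.02702 calorie (4 s.f.). Final answer: 0.02702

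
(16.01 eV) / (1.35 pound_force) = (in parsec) 1 eV = 1.6021766e-19 J, so 16.01 eV = 16.01 * 1.6021766e-19 = 2.5650848e-18 J. 1 pound_force = 4.4482216 N, so 1.35 pound_force = 1.35 * 4.4482216 = 6.0050992 N. Combine: 2.5650848e-18 J / 6.0050992 N = 4.2715111e-19 m. 1 parsec = 3.0856776e+16 m, so 4.2715111e-19 m = 4.2715111e-19 / 3.0856776e+16 = 1.3843025e-35 parsec ≈ 1.384e-35 parsec (4 s.f.). Final answer: 1.384e-35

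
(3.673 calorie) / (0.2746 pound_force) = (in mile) 0.007818. Check: 1 calorie = 4.184 J, so 3.673 calorie = 3.673 * 4.184 = 15.367832 J. 1 pound_force = 4.4482216 N, so 0.2746 pound_force = 0.2746 * 4.4482216 = 1.2214817 N. Combine: 15.367832 J / 1.2214817 N = 12.581304 m. 1 mile = 1609.344 m, so 12.581304 m = 12.581304 / 1609.344 = 0.0078176598 mile ≈ 0.007818 mile (4 s.f.).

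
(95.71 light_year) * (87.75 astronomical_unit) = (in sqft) 1 light_year = 9.4607305e+15 m, so 95.71 light_year = 95.71 * 9.4607305e+15 = 9.0548651e+17 m. 1 astronomical_unit = 1.4959787e+11 m, so 87.75 astronomical_unit = 87.75 * 1.4959787e+11 = 1.3127213e+13 m. Combine: 9.0548651e+17 m * 1.3127213e+13 m = 1.1886514e+31 m^2. 1 sqft = 0.09290304 m^2, so 1.1886514e+31 m^2 = 1.1886514e+31 / 0.09290304 = 1.2794538e+32 sqft ≈ 1.279e+32 sqft (4 s.f.). Final answer: 1.279e+32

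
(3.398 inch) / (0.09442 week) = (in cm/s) 0.0001511. Check: 1 inch = 0.0254 m, so 3.398 inch = 3.398 * 0.0254 = 0.0863092 m. 1 week = 604800 s, so 0.09442 week = 0.09442 * 604800 = 57105.216 s. Combine: 0.0863092 m / 57105.216 s = 1.5114066e-06 m/s. 1 cm/s = 0.01 m/s, so 1.5114066e-06 m/s = 1.5114066e-06 / 0.01 = 0.00015114066 cm/s ≈ 0.0001511 cm/s (4 s.f.).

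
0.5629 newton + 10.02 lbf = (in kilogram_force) 0.5629 newton = 0.5629 N. 1 lbf = 4.4482216 N, so 10.02 lbf = 10.02 * 4.4482216 = 44.571181 N. Sum: 0.5629 + 44.571181 = 45.134081 N. 1 kilogram_force = 9.80665 N, so 45.134081 N = 45.134081 / 9.80665 = 4.6023954 kilogram_force ≈ 4.602 kilogram_force (4 s.f.). Final answer: 4.602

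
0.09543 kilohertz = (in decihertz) 954.3. Check: 1 kilohertz = 1000 Hz, so 0.09543 kilohertz = 0.09543 * 1000 = 95.43 Hz. 1 decihertz = 0.1 Hz, so 95.43 Hz = 95.43 / 0.1 = 954.3 decihertz.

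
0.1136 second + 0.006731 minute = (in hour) 0.0001437. Check: 0.1136 second = 0.1136 s. 1 minute = 60 s, so 0.006731 minute = 0.006731 * 60 = 0.40386 s. Sum: 0.1136 + 0.40386 = 0.51746 s. 1 hour = 3600 s, so 0.51746 s = 0.51746 / 3600 = 0.00014373889 hour ≈ 0.0001437 hour (4 s.f.).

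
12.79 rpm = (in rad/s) 1 rpm = 0.10471976 rad/s, so 12.79 rpm = 12.79 * 0.10471976 = 1.3393657 rad/s. Result: 1.3393657 rad/s ≈ 1.339 rad/s (4 s.f.). Final answer: 1.339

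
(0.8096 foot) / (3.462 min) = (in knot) 1 foot = 0.3048 m, so 0.8096 foot = 0.8096 * 0.3048 = 0.24676608 m. 1 min = 60 s, so 3.462 min = 3.462 * 60 = 207.72 s. Combine: 0.24676608 m / 207.72 s = 0.0011879746 m/s. 1 knot = 0.51444444 m/s, so 0.0011879746 m/s = 0.0011879746 / 0.51444444 = 0.0023092378 knot ≈ 0.002309 knot (4 s.f.). Final answer: 0.002309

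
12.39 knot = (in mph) 1 knot = 0.51444444 m/s, so 12.39 knot = 12.39 * 0.51444444 = 6.3739667 m/s. 1 mph = 0.44704 m/s, so 6.3739667 m/s = 6.3739667 / 0.44704 = 14.258157 mph ≈ 14.26 mph (4 s.f.). Final answer: 14.26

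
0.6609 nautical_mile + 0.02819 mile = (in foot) 4165. Check: 1 nautical_mile = 1852 m, so 0.6609 nautical_mile = 0.6609 * 1852 = 1223.9868 m. 1 mile = 1609.344 m, so 0.02819 mile = 0.02819 * 1609.344 = 45.367407 m. Sum: 1223.9868 + 45.367407 = 1269.3542 m. 1 foot = 0.3048 m, so 1269.3542 m = 1269.3542 / 0.3048 = 4164.5479 foot ≈ 4165 foot (4 s.f.).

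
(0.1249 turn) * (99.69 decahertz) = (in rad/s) 782.3. Check: 1 turn = 6.2831853 rad, so 0.1249 turn = 0.1249 * 6.2831853 = 0.78476984 rad. 1 decahertz = 10 Hz, so 99.69 decahertz = 99.69 * 10 = 996.9 Hz. Combine: 0.78476984 rad * 996.9 Hz = 782.33706 rad/s. Result: 782.33706 rad/s ≈ 782.3 rad/s (4 s.f.).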